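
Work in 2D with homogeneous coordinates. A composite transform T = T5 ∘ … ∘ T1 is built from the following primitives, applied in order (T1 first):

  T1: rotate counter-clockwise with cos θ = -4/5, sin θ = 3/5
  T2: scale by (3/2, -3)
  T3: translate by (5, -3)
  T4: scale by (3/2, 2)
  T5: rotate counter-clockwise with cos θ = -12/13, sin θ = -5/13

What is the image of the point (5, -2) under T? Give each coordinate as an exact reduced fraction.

T1 rotate counter-clockwise with cos θ = -4/5, sin θ = 3/5: (5, -2) → (-14/5, 23/5)
T2 scale by (3/2, -3): (-14/5, 23/5) → (-21/5, -69/5)
T3 translate by (5, -3): (-21/5, -69/5) → (4/5, -84/5)
T4 scale by (3/2, 2): (4/5, -84/5) → (6/5, -168/5)
T5 rotate counter-clockwise with cos θ = -12/13, sin θ = -5/13: (6/5, -168/5) → (-912/65, 1986/65)

T(p) = (-912/65, 1986/65)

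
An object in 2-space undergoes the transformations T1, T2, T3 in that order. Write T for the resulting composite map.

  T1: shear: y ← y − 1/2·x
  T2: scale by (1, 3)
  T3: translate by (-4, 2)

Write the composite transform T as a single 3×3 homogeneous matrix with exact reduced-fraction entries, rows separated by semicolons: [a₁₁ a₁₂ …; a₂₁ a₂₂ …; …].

T = [1 0 -4; -3/2 3 2; 0 0 1]

T1 = [1 0 0; -1/2 1 0; 0 0 1]
T2·T1 = [1 0 0; -3/2 3 0; 0 0 1]
T3·…·T1 = [1 0 -4; -3/2 3 2; 0 0 1]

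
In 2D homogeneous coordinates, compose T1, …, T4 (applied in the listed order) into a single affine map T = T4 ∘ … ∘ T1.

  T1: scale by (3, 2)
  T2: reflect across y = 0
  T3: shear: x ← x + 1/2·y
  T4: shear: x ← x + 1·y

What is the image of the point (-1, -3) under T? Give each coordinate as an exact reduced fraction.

T(p) = (6, 6)

T1 scale by (3, 2): (-1, -3) → (-3, -6)
T2 reflect across y = 0: (-3, -6) → (-3, 6)
T3 shear: x ← x + 1/2·y: (-3, 6) → (0, 6)
T4 shear: x ← x + 1·y: (0, 6) → (6, 6)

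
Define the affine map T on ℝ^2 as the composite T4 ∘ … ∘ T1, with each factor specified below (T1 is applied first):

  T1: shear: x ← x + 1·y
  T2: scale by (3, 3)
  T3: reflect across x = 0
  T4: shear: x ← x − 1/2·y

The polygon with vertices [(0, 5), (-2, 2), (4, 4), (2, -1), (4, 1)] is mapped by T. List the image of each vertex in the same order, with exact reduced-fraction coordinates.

T1 shear: x ← x + 1·y: (0, 5) → (5, 5); (-2, 2) → (0, 2); (4, 4) → (8, 4); (2, -1) → (1, -1); (4, 1) → (5, 1)
T2 scale by (3, 3): (5, 5) → (15, 15); (0, 2) → (0, 6); (8, 4) → (24, 12); (1, -1) → (3, -3); (5, 1) → (15, 3)
T3 reflect across x = 0: (15, 15) → (-15, 15); (0, 6) → (0, 6); (24, 12) → (-24, 12); (3, -3) → (-3, -3); (15, 3) → (-15, 3)
T4 shear: x ← x − 1/2·y: (-15, 15) → (-45/2, 15); (0, 6) → (-3, 6); (-24, 12) → (-30, 12); (-3, -3) → (-3/2, -3); (-15, 3) → (-33/2, 3)

image vertices: (-45/2, 15), (-3, 6), (-30, 12), (-3/2, -3), (-33/2, 3)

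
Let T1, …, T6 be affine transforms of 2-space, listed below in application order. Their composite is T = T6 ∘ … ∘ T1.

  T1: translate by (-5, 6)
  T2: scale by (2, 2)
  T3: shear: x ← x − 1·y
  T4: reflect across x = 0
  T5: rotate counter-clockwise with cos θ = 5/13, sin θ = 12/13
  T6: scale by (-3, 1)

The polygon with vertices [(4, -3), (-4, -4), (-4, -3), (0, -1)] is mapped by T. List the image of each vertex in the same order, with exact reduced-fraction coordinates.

T1 translate by (-5, 6): (4, -3) → (-1, 3); (-4, -4) → (-9, 2); (-4, -3) → (-9, 3); (0, -1) → (-5, 5)
T2 scale by (2, 2): (-1, 3) → (-2, 6); (-9, 2) → (-18, 4); (-9, 3) → (-18, 6); (-5, 5) → (-10, 10)
T3 shear: x ← x − 1·y: (-2, 6) → (-8, 6); (-18, 4) → (-22, 4); (-18, 6) → (-24, 6); (-10, 10) → (-20, 10)
T4 reflect across x = 0: (-8, 6) → (8, 6); (-22, 4) → (22, 4); (-24, 6) → (24, 6); (-20, 10) → (20, 10)
T5 rotate counter-clockwise with cos θ = 5/13, sin θ = 12/13: (8, 6) → (-32/13, 126/13); (22, 4) → (62/13, 284/13); (24, 6) → (48/13, 318/13); (20, 10) → (-20/13, 290/13)
T6 scale by (-3, 1): (-32/13, 126/13) → (96/13, 126/13); (62/13, 284/13) → (-186/13, 284/13); (48/13, 318/13) → (-144/13, 318/13); (-20/13, 290/13) → (60/13, 290/13)

image vertices: (96/13, 126/13), (-186/13, 284/13), (-144/13, 318/13), (60/13, 290/13)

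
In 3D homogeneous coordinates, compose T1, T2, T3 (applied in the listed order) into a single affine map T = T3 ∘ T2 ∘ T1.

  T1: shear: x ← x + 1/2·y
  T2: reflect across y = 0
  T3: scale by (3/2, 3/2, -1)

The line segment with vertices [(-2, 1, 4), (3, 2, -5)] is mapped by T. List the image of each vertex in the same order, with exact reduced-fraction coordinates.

image vertices: (-9/4, -3/2, -4), (6, -3, 5)

T1 shear: x ← x + 1/2·y: (-2, 1, 4) → (-3/2, 1, 4); (3, 2, -5) → (4, 2, -5)
T2 reflect across y = 0: (-3/2, 1, 4) → (-3/2, -1, 4); (4, 2, -5) → (4, -2, -5)
T3 scale by (3/2, 3/2, -1): (-3/2, -1, 4) → (-9/4, -3/2, -4); (4, -2, -5) → (6, -3, 5)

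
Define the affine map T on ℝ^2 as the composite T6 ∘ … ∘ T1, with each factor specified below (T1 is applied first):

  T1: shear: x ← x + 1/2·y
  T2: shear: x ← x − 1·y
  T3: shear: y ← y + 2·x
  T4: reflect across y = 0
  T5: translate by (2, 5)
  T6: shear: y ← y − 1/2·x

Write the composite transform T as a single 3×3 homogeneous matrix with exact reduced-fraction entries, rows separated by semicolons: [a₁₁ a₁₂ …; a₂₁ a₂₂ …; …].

T1 = [1 1/2 0; 0 1 0; 0 0 1]
T2·T1 = [1 -1/2 0; 0 1 0; 0 0 1]
T3·…·T1 = [1 -1/2 0; 2 0 0; 0 0 1]
T4·…·T1 = [1 -1/2 0; -2 0 0; 0 0 1]
T5·…·T1 = [1 -1/2 2; -2 0 5; 0 0 1]
T6·…·T1 = [1 -1/2 2; -5/2 1/4 4; 0 0 1]

T = [1 -1/2 2; -5/2 1/4 4; 0 0 1]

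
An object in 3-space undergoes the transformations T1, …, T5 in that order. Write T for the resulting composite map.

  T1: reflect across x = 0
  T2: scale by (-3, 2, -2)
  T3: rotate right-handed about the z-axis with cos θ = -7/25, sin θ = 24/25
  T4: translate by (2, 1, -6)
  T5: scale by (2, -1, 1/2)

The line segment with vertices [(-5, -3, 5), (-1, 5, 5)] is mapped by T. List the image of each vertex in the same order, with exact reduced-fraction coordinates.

image vertices: (598/25, 293/25, -8), (-338/25, 117/25, -8)

T1 reflect across x = 0: (-5, -3, 5) → (5, -3, 5); (-1, 5, 5) → (1, 5, 5)
T2 scale by (-3, 2, -2): (5, -3, 5) → (-15, -6, -10); (1, 5, 5) → (-3, 10, -10)
T3 rotate right-handed about the z-axis with cos θ = -7/25, sin θ = 24/25: (-15, -6, -10) → (249/25, -318/25, -10); (-3, 10, -10) → (-219/25, -142/25, -10)
T4 translate by (2, 1, -6): (249/25, -318/25, -10) → (299/25, -293/25, -16); (-219/25, -142/25, -10) → (-169/25, -117/25, -16)
T5 scale by (2, -1, 1/2): (299/25, -293/25, -16) → (598/25, 293/25, -8); (-169/25, -117/25, -16) → (-338/25, 117/25, -8)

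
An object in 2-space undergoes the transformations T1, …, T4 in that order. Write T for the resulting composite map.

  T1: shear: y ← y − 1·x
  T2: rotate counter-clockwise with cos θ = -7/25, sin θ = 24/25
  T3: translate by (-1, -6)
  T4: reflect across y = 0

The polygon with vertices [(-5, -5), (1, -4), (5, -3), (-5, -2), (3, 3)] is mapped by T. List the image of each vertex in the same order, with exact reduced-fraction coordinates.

image vertices: (2/5, 54/5), (88/25, 91/25), (132/25, -26/25), (-62/25, 291/25), (-46/25, 78/25)

T1 shear: y ← y − 1·x: (-5, -5) → (-5, 0); (1, -4) → (1, -5); (5, -3) → (5, -8); (-5, -2) → (-5, 3); (3, 3) → (3, 0)
T2 rotate counter-clockwise with cos θ = -7/25, sin θ = 24/25: (-5, 0) → (7/5, -24/5); (1, -5) → (113/25, 59/25); (5, -8) → (157/25, 176/25); (-5, 3) → (-37/25, -141/25); (3, 0) → (-21/25, 72/25)
T3 translate by (-1, -6): (7/5, -24/5) → (2/5, -54/5); (113/25, 59/25) → (88/25, -91/25); (157/25, 176/25) → (132/25, 26/25); (-37/25, -141/25) → (-62/25, -291/25); (-21/25, 72/25) → (-46/25, -78/25)
T4 reflect across y = 0: (2/5, -54/5) → (2/5, 54/5); (88/25, -91/25) → (88/25, 91/25); (132/25, 26/25) → (132/25, -26/25); (-62/25, -291/25) → (-62/25, 291/25); (-46/25, -78/25) → (-46/25, 78/25)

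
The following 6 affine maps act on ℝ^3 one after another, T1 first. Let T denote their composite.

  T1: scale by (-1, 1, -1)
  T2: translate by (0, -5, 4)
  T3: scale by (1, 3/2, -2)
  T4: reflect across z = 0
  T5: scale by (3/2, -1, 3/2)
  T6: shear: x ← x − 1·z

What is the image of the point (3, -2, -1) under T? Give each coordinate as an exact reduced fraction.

T1 scale by (-1, 1, -1): (3, -2, -1) → (-3, -2, 1)
T2 translate by (0, -5, 4): (-3, -2, 1) → (-3, -7, 5)
T3 scale by (1, 3/2, -2): (-3, -7, 5) → (-3, -21/2, -10)
T4 reflect across z = 0: (-3, -21/2, -10) → (-3, -21/2, 10)
T5 scale by (3/2, -1, 3/2): (-3, -21/2, 10) → (-9/2, 21/2, 15)
T6 shear: x ← x − 1·z: (-9/2, 21/2, 15) → (-39/2, 21/2, 15)

T(p) = (-39/2, 21/2, 15)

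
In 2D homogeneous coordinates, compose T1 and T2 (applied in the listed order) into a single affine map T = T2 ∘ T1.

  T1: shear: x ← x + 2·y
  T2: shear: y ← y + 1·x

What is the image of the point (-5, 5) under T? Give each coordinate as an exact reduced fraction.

T1 shear: x ← x + 2·y: (-5, 5) → (5, 5)
T2 shear: y ← y + 1·x: (5, 5) → (5, 10)

T(p) = (5, 10)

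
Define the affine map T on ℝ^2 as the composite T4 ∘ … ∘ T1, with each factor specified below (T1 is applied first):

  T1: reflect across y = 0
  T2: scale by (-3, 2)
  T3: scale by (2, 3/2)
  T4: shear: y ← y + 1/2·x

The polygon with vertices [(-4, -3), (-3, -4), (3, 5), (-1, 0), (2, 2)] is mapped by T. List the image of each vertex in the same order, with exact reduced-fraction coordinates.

T1 reflect across y = 0: (-4, -3) → (-4, 3); (-3, -4) → (-3, 4); (3, 5) → (3, -5); (-1, 0) → (-1, 0); (2, 2) → (2, -2)
T2 scale by (-3, 2): (-4, 3) → (12, 6); (-3, 4) → (9, 8); (3, -5) → (-9, -10); (-1, 0) → (3, 0); (2, -2) → (-6, -4)
T3 scale by (2, 3/2): (12, 6) → (24, 9); (9, 8) → (18, 12); (-9, -10) → (-18, -15); (3, 0) → (6, 0); (-6, -4) → (-12, -6)
T4 shear: y ← y + 1/2·x: (24, 9) → (24, 21); (18, 12) → (18, 21); (-18, -15) → (-18, -24); (6, 0) → (6, 3); (-12, -6) → (-12, -12)

image vertices: (24, 21), (18, 21), (-18, -24), (6, 3), (-12, -12)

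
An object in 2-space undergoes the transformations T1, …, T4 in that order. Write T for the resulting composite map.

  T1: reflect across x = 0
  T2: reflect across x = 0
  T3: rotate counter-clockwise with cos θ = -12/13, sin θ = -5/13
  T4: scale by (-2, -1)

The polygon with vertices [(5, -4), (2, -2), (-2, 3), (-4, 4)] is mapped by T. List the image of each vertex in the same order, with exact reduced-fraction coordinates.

image vertices: (160/13, -23/13), (68/13, -14/13), (-6, 2), (-136/13, 28/13)

T1 reflect across x = 0: (5, -4) → (-5, -4); (2, -2) → (-2, -2); (-2, 3) → (2, 3); (-4, 4) → (4, 4)
T2 reflect across x = 0: (-5, -4) → (5, -4); (-2, -2) → (2, -2); (2, 3) → (-2, 3); (4, 4) → (-4, 4)
T3 rotate counter-clockwise with cos θ = -12/13, sin θ = -5/13: (5, -4) → (-80/13, 23/13); (2, -2) → (-34/13, 14/13); (-2, 3) → (3, -2); (-4, 4) → (68/13, -28/13)
T4 scale by (-2, -1): (-80/13, 23/13) → (160/13, -23/13); (-34/13, 14/13) → (68/13, -14/13); (3, -2) → (-6, 2); (68/13, -28/13) → (-136/13, 28/13)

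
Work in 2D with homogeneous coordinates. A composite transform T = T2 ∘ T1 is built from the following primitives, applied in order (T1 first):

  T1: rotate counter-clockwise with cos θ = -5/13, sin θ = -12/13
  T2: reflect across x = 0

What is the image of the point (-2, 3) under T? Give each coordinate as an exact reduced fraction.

T1 rotate counter-clockwise with cos θ = -5/13, sin θ = -12/13: (-2, 3) → (46/13, 9/13)
T2 reflect across x = 0: (46/13, 9/13) → (-46/13, 9/13)

T(p) = (-46/13, 9/13)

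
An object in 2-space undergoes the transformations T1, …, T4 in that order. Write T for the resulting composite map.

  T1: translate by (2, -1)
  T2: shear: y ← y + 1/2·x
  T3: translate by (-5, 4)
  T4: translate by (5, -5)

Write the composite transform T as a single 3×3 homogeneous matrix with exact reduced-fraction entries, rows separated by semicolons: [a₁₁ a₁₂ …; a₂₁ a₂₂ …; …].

T1 = [1 0 2; 0 1 -1; 0 0 1]
T2·T1 = [1 0 2; 1/2 1 0; 0 0 1]
T3·…·T1 = [1 0 -3; 1/2 1 4; 0 0 1]
T4·…·T1 = [1 0 2; 1/2 1 -1; 0 0 1]

T = [1 0 2; 1/2 1 -1; 0 0 1]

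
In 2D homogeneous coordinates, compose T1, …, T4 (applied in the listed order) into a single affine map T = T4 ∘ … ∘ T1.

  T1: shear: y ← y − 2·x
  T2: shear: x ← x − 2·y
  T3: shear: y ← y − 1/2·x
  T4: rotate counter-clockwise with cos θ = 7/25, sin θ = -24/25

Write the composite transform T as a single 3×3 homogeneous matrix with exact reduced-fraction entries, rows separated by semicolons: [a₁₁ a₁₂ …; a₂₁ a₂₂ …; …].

T = [-73/25 34/25 0; -303/50 62/25 0; 0 0 1]

T1 = [1 0 0; -2 1 0; 0 0 1]
T2·T1 = [5 -2 0; -2 1 0; 0 0 1]
T3·…·T1 = [5 -2 0; -9/2 2 0; 0 0 1]
T4·…·T1 = [-73/25 34/25 0; -303/50 62/25 0; 0 0 1]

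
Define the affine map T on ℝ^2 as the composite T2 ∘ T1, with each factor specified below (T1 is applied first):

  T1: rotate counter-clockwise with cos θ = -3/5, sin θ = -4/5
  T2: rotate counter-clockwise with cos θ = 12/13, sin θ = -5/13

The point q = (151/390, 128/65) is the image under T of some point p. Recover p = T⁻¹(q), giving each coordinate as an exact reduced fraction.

T1 = [-3/5 4/5 0; -4/5 -3/5 0; 0 0 1]
T2·T1 = [-56/65 33/65 0; -33/65 -56/65 0; 0 0 1]
det M = 1; M⁻¹ = [-56/65 -33/65 0; 33/65 -56/65 0; 0 0 1]
M⁻¹ · (151/390, 128/65)ᵀ = (-4/3, -3/2)ᵀ

p = (-4/3, -3/2)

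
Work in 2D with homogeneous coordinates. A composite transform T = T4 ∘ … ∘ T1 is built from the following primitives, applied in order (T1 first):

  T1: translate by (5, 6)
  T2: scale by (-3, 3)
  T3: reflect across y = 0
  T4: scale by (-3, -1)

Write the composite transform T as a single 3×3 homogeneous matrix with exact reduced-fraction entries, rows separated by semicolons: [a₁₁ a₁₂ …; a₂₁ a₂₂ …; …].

T1 = [1 0 5; 0 1 6; 0 0 1]
T2·T1 = [-3 0 -15; 0 3 18; 0 0 1]
T3·…·T1 = [-3 0 -15; 0 -3 -18; 0 0 1]
T4·…·T1 = [9 0 45; 0 3 18; 0 0 1]

T = [9 0 45; 0 3 18; 0 0 1]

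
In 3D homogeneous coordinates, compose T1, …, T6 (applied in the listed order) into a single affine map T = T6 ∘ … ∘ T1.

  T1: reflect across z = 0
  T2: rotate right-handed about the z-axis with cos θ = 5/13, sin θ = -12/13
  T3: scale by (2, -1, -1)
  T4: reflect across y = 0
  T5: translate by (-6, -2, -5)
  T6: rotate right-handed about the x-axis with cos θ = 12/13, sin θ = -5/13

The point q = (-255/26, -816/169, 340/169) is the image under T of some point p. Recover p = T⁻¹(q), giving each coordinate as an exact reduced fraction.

T1 = [1 0 0 0; 0 1 0 0; 0 0 -1 0; 0 0 0 1]
T2·T1 = [5/13 12/13 0 0; -12/13 5/13 0 0; 0 0 -1 0; 0 0 0 1]
T3·…·T1 = [10/13 24/13 0 0; 12/13 -5/13 0 0; 0 0 1 0; 0 0 0 1]
T4·…·T1 = [10/13 24/13 0 0; -12/13 5/13 0 0; 0 0 1 0; 0 0 0 1]
T5·…·T1 = [10/13 24/13 0 -6; -12/13 5/13 0 -2; 0 0 1 -5; 0 0 0 1]
T6·…·T1 = [10/13 24/13 0 -6; -144/169 60/169 5/13 -49/13; 60/169 -25/169 12/13 -50/13; 0 0 0 1]
det M = 2; M⁻¹ = [5/26 -144/169 60/169 -9/13; 6/13 60/169 -25/169 46/13; 0 5/13 12/13 5; 0 0 0 1]
M⁻¹ · (-255/26, -816/169, 340/169)ᵀ = (9/4, -3, 5)ᵀ

p = (9/4, -3, 5)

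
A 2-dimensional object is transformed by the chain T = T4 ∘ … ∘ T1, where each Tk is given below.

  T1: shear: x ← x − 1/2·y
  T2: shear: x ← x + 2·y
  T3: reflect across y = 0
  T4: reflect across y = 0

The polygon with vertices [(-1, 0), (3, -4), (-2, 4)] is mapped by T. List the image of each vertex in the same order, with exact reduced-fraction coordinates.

image vertices: (-1, 0), (-3, -4), (4, 4)

T1 shear: x ← x − 1/2·y: (-1, 0) → (-1, 0); (3, -4) → (5, -4); (-2, 4) → (-4, 4)
T2 shear: x ← x + 2·y: (-1, 0) → (-1, 0); (5, -4) → (-3, -4); (-4, 4) → (4, 4)
T3 reflect across y = 0: (-1, 0) → (-1, 0); (-3, -4) → (-3, 4); (4, 4) → (4, -4)
T4 reflect across y = 0: (-1, 0) → (-1, 0); (-3, 4) → (-3, -4); (4, -4) → (4, 4)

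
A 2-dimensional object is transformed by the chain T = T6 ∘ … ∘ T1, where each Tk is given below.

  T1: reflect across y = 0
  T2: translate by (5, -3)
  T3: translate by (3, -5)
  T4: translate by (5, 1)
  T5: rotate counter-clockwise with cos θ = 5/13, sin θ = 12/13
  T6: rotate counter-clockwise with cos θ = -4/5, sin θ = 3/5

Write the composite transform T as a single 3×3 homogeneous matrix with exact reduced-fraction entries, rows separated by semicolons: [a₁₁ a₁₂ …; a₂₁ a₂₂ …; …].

T1 = [1 0 0; 0 -1 0; 0 0 1]
T2·T1 = [1 0 5; 0 -1 -3; 0 0 1]
T3·…·T1 = [1 0 8; 0 -1 -8; 0 0 1]
T4·…·T1 = [1 0 13; 0 -1 -7; 0 0 1]
T5·…·T1 = [5/13 12/13 149/13; 12/13 -5/13 121/13; 0 0 1]
T6·…·T1 = [-56/65 -33/65 -959/65; -33/65 56/65 -37/65; 0 0 1]

T = [-56/65 -33/65 -959/65; -33/65 56/65 -37/65; 0 0 1]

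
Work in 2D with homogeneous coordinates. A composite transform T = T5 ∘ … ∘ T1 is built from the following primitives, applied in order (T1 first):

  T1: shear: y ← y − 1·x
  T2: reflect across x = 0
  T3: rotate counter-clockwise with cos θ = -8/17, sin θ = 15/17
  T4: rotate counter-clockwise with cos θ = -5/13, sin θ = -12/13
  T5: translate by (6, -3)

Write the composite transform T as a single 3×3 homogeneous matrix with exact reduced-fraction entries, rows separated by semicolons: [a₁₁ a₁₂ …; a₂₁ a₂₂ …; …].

T = [-199/221 -21/221 6; -241/221 220/221 -3; 0 0 1]

T1 = [1 0 0; -1 1 0; 0 0 1]
T2·T1 = [-1 0 0; -1 1 0; 0 0 1]
T3·…·T1 = [23/17 -15/17 0; -7/17 -8/17 0; 0 0 1]
T4·…·T1 = [-199/221 -21/221 0; -241/221 220/221 0; 0 0 1]
T5·…·T1 = [-199/221 -21/221 6; -241/221 220/221 -3; 0 0 1]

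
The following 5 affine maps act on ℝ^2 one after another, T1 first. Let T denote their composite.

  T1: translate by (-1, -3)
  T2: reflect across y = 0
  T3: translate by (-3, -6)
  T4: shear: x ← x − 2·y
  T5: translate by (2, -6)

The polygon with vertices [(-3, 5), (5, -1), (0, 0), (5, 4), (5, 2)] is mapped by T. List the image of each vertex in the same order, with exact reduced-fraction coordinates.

T1 translate by (-1, -3): (-3, 5) → (-4, 2); (5, -1) → (4, -4); (0, 0) → (-1, -3); (5, 4) → (4, 1); (5, 2) → (4, -1)
T2 reflect across y = 0: (-4, 2) → (-4, -2); (4, -4) → (4, 4); (-1, -3) → (-1, 3); (4, 1) → (4, -1); (4, -1) → (4, 1)
T3 translate by (-3, -6): (-4, -2) → (-7, -8); (4, 4) → (1, -2); (-1, 3) → (-4, -3); (4, -1) → (1, -7); (4, 1) → (1, -5)
T4 shear: x ← x − 2·y: (-7, -8) → (9, -8); (1, -2) → (5, -2); (-4, -3) → (2, -3); (1, -7) → (15, -7); (1, -5) → (11, -5)
T5 translate by (2, -6): (9, -8) → (11, -14); (5, -2) → (7, -8); (2, -3) → (4, -9); (15, -7) → (17, -13); (11, -5) → (13, -11)

image vertices: (11, -14), (7, -8), (4, -9), (17, -13), (13, -11)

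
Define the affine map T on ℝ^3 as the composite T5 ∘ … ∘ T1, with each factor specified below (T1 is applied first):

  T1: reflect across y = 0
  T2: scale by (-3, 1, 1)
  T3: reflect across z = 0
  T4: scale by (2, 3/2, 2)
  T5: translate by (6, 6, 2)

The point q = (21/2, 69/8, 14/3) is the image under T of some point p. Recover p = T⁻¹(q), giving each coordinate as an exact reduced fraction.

p = (-3/4, -7/4, -4/3)

T1 = [1 0 0 0; 0 -1 0 0; 0 0 1 0; 0 0 0 1]
T2·T1 = [-3 0 0 0; 0 -1 0 0; 0 0 1 0; 0 0 0 1]
T3·…·T1 = [-3 0 0 0; 0 -1 0 0; 0 0 -1 0; 0 0 0 1]
T4·…·T1 = [-6 0 0 0; 0 -3/2 0 0; 0 0 -2 0; 0 0 0 1]
T5·…·T1 = [-6 0 0 6; 0 -3/2 0 6; 0 0 -2 2; 0 0 0 1]
det M = -18; M⁻¹ = [-1/6 0 0 1; 0 -2/3 0 4; 0 0 -1/2 1; 0 0 0 1]
M⁻¹ · (21/2, 69/8, 14/3)ᵀ = (-3/4, -7/4, -4/3)ᵀ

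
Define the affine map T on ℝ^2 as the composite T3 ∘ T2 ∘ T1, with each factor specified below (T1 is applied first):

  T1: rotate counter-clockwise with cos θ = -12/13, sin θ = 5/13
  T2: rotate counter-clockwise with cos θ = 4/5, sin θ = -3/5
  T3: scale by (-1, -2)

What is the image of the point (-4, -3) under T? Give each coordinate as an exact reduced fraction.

T1 rotate counter-clockwise with cos θ = -12/13, sin θ = 5/13: (-4, -3) → (63/13, 16/13)
T2 rotate counter-clockwise with cos θ = 4/5, sin θ = -3/5: (63/13, 16/13) → (60/13, -25/13)
T3 scale by (-1, -2): (60/13, -25/13) → (-60/13, 50/13)

T(p) = (-60/13, 50/13)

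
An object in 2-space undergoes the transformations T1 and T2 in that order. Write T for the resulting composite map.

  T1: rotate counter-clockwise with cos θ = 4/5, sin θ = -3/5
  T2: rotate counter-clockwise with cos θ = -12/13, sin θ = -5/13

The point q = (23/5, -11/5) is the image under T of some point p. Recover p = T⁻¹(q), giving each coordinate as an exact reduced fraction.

T1 = [4/5 3/5 0; -3/5 4/5 0; 0 0 1]
T2·T1 = [-63/65 -16/65 0; 16/65 -63/65 0; 0 0 1]
det M = 1; M⁻¹ = [-63/65 16/65 0; -16/65 -63/65 0; 0 0 1]
M⁻¹ · (23/5, -11/5)ᵀ = (-5, 1)ᵀ

p = (-5, 1)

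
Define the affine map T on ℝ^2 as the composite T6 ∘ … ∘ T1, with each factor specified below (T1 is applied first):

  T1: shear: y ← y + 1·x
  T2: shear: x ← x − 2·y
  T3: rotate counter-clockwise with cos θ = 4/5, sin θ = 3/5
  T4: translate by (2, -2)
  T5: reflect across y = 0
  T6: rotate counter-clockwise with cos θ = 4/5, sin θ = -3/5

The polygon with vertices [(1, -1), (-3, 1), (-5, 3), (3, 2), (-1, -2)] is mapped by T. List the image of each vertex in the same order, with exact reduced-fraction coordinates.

T1 shear: y ← y + 1·x: (1, -1) → (1, 0); (-3, 1) → (-3, -2); (-5, 3) → (-5, -2); (3, 2) → (3, 5); (-1, -2) → (-1, -3)
T2 shear: x ← x − 2·y: (1, 0) → (1, 0); (-3, -2) → (1, -2); (-5, -2) → (-1, -2); (3, 5) → (-7, 5); (-1, -3) → (5, -3)
T3 rotate counter-clockwise with cos θ = 4/5, sin θ = 3/5: (1, 0) → (4/5, 3/5); (1, -2) → (2, -1); (-1, -2) → (2/5, -11/5); (-7, 5) → (-43/5, -1/5); (5, -3) → (29/5, 3/5)
T4 translate by (2, -2): (4/5, 3/5) → (14/5, -7/5); (2, -1) → (4, -3); (2/5, -11/5) → (12/5, -21/5); (-43/5, -1/5) → (-33/5, -11/5); (29/5, 3/5) → (39/5, -7/5)
T5 reflect across y = 0: (14/5, -7/5) → (14/5, 7/5); (4, -3) → (4, 3); (12/5, -21/5) → (12/5, 21/5); (-33/5, -11/5) → (-33/5, 11/5); (39/5, -7/5) → (39/5, 7/5)
T6 rotate counter-clockwise with cos θ = 4/5, sin θ = -3/5: (14/5, 7/5) → (77/25, -14/25); (4, 3) → (5, 0); (12/5, 21/5) → (111/25, 48/25); (-33/5, 11/5) → (-99/25, 143/25); (39/5, 7/5) → (177/25, -89/25)

image vertices: (77/25, -14/25), (5, 0), (111/25, 48/25), (-99/25, 143/25), (177/25, -89/25)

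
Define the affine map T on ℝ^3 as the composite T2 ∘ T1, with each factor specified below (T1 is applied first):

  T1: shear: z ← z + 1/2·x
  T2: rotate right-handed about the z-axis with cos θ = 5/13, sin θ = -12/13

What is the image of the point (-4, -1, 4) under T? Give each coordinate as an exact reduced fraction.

T(p) = (-32/13, 43/13, 2)

T1 shear: z ← z + 1/2·x: (-4, -1, 4) → (-4, -1, 2)
T2 rotate right-handed about the z-axis with cos θ = 5/13, sin θ = -12/13: (-4, -1, 2) → (-32/13, 43/13, 2)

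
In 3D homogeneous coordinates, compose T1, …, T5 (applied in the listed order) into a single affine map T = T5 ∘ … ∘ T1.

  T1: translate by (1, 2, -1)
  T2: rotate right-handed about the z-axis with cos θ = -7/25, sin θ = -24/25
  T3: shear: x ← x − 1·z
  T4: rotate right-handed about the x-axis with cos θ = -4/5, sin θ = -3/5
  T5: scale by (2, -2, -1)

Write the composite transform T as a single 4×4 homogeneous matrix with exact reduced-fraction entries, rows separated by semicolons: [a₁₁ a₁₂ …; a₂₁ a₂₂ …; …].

T = [-14/25 48/25 -2 132/25; -192/125 -56/125 -6/5 -154/125; -72/125 -21/125 4/5 -214/125; 0 0 0 1]

T1 = [1 0 0 1; 0 1 0 2; 0 0 1 -1; 0 0 0 1]
T2·T1 = [-7/25 24/25 0 41/25; -24/25 -7/25 0 -38/25; 0 0 1 -1; 0 0 0 1]
T3·…·T1 = [-7/25 24/25 -1 66/25; -24/25 -7/25 0 -38/25; 0 0 1 -1; 0 0 0 1]
T4·…·T1 = [-7/25 24/25 -1 66/25; 96/125 28/125 3/5 77/125; 72/125 21/125 -4/5 214/125; 0 0 0 1]
T5·…·T1 = [-14/25 48/25 -2 132/25; -192/125 -56/125 -6/5 -154/125; -72/125 -21/125 4/5 -214/125; 0 0 0 1]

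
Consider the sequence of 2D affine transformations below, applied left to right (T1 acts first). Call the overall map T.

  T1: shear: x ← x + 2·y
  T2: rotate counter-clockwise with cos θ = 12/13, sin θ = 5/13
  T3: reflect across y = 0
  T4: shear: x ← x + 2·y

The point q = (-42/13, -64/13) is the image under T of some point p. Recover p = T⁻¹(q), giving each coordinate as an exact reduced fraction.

p = (4, 2)

T1 = [1 2 0; 0 1 0; 0 0 1]
T2·T1 = [12/13 19/13 0; 5/13 22/13 0; 0 0 1]
T3·…·T1 = [12/13 19/13 0; -5/13 -22/13 0; 0 0 1]
T4·…·T1 = [2/13 -25/13 0; -5/13 -22/13 0; 0 0 1]
det M = -1; M⁻¹ = [22/13 -25/13 0; -5/13 -2/13 0; 0 0 1]
M⁻¹ · (-42/13, -64/13)ᵀ = (4, 2)ᵀ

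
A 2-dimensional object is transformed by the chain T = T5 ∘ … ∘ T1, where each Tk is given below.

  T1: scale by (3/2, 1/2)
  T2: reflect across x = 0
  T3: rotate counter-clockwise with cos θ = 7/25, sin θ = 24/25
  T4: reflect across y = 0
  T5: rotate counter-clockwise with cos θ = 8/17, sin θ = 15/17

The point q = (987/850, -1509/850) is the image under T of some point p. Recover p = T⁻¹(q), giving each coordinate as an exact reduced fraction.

T1 = [3/2 0 0; 0 1/2 0; 0 0 1]
T2·T1 = [-3/2 0 0; 0 1/2 0; 0 0 1]
T3·…·T1 = [-21/50 -12/25 0; -36/25 7/50 0; 0 0 1]
T4·…·T1 = [-21/50 -12/25 0; 36/25 -7/50 0; 0 0 1]
T5·…·T1 = [-624/425 -87/850 0; 261/850 -208/425 0; 0 0 1]
det M = 3/4; M⁻¹ = [-832/1275 58/425 0; -174/425 -832/425 0; 0 0 1]
M⁻¹ · (987/850, -1509/850)ᵀ = (-1, 3)ᵀ

p = (-1, 3)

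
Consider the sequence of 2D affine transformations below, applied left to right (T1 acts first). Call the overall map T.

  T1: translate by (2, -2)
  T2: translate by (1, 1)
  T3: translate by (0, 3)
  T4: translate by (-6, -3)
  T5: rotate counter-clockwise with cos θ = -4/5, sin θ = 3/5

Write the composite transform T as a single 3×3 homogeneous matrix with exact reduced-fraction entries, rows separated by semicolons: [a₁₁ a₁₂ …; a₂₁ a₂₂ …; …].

T = [-4/5 -3/5 3; 3/5 -4/5 -1; 0 0 1]

T1 = [1 0 2; 0 1 -2; 0 0 1]
T2·T1 = [1 0 3; 0 1 -1; 0 0 1]
T3·…·T1 = [1 0 3; 0 1 2; 0 0 1]
T4·…·T1 = [1 0 -3; 0 1 -1; 0 0 1]
T5·…·T1 = [-4/5 -3/5 3; 3/5 -4/5 -1; 0 0 1]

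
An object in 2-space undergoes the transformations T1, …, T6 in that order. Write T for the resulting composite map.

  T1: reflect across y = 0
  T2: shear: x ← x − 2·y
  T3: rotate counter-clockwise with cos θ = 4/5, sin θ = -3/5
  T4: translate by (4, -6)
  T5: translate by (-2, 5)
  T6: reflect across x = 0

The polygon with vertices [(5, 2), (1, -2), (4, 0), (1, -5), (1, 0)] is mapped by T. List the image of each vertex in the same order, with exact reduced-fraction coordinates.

image vertices: (-8, -8), (-4/5, 12/5), (-26/5, -17/5), (11/5, 42/5), (-14/5, -8/5)

T1 reflect across y = 0: (5, 2) → (5, -2); (1, -2) → (1, 2); (4, 0) → (4, 0); (1, -5) → (1, 5); (1, 0) → (1, 0)
T2 shear: x ← x − 2·y: (5, -2) → (9, -2); (1, 2) → (-3, 2); (4, 0) → (4, 0); (1, 5) → (-9, 5); (1, 0) → (1, 0)
T3 rotate counter-clockwise with cos θ = 4/5, sin θ = -3/5: (9, -2) → (6, -7); (-3, 2) → (-6/5, 17/5); (4, 0) → (16/5, -12/5); (-9, 5) → (-21/5, 47/5); (1, 0) → (4/5, -3/5)
T4 translate by (4, -6): (6, -7) → (10, -13); (-6/5, 17/5) → (14/5, -13/5); (16/5, -12/5) → (36/5, -42/5); (-21/5, 47/5) → (-1/5, 17/5); (4/5, -3/5) → (24/5, -33/5)
T5 translate by (-2, 5): (10, -13) → (8, -8); (14/5, -13/5) → (4/5, 12/5); (36/5, -42/5) → (26/5, -17/5); (-1/5, 17/5) → (-11/5, 42/5); (24/5, -33/5) → (14/5, -8/5)
T6 reflect across x = 0: (8, -8) → (-8, -8); (4/5, 12/5) → (-4/5, 12/5); (26/5, -17/5) → (-26/5, -17/5); (-11/5, 42/5) → (11/5, 42/5); (14/5, -8/5) → (-14/5, -8/5)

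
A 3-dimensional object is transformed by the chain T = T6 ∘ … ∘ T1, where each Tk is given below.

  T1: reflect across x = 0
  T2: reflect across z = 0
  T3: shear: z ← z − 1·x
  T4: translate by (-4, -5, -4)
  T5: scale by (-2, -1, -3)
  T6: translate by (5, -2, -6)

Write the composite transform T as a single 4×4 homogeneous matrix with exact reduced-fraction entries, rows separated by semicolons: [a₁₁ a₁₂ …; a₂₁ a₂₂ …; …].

T = [2 0 0 13; 0 -1 0 3; -3 0 3 6; 0 0 0 1]

T1 = [-1 0 0 0; 0 1 0 0; 0 0 1 0; 0 0 0 1]
T2·T1 = [-1 0 0 0; 0 1 0 0; 0 0 -1 0; 0 0 0 1]
T3·…·T1 = [-1 0 0 0; 0 1 0 0; 1 0 -1 0; 0 0 0 1]
T4·…·T1 = [-1 0 0 -4; 0 1 0 -5; 1 0 -1 -4; 0 0 0 1]
T5·…·T1 = [2 0 0 8; 0 -1 0 5; -3 0 3 12; 0 0 0 1]
T6·…·T1 = [2 0 0 13; 0 -1 0 3; -3 0 3 6; 0 0 0 1]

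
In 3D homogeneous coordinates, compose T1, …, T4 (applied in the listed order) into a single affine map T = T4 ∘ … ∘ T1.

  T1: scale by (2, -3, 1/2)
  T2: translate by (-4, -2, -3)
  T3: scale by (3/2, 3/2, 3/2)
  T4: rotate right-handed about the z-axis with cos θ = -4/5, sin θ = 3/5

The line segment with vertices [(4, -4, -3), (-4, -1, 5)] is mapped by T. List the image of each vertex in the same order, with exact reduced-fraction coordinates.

image vertices: (-69/5, -42/5, -27/4), (27/2, -12, -3/4)

T1 scale by (2, -3, 1/2): (4, -4, -3) → (8, 12, -3/2); (-4, -1, 5) → (-8, 3, 5/2)
T2 translate by (-4, -2, -3): (8, 12, -3/2) → (4, 10, -9/2); (-8, 3, 5/2) → (-12, 1, -1/2)
T3 scale by (3/2, 3/2, 3/2): (4, 10, -9/2) → (6, 15, -27/4); (-12, 1, -1/2) → (-18, 3/2, -3/4)
T4 rotate right-handed about the z-axis with cos θ = -4/5, sin θ = 3/5: (6, 15, -27/4) → (-69/5, -42/5, -27/4); (-18, 3/2, -3/4) → (27/2, -12, -3/4)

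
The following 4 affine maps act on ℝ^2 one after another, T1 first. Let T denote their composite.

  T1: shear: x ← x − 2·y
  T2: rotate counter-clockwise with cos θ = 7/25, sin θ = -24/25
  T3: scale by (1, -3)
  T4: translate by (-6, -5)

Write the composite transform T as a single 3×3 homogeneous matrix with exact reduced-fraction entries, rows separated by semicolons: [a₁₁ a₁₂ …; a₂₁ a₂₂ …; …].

T = [7/25 2/5 -6; 72/25 -33/5 -5; 0 0 1]

T1 = [1 -2 0; 0 1 0; 0 0 1]
T2·T1 = [7/25 2/5 0; -24/25 11/5 0; 0 0 1]
T3·…·T1 = [7/25 2/5 0; 72/25 -33/5 0; 0 0 1]
T4·…·T1 = [7/25 2/5 -6; 72/25 -33/5 -5; 0 0 1]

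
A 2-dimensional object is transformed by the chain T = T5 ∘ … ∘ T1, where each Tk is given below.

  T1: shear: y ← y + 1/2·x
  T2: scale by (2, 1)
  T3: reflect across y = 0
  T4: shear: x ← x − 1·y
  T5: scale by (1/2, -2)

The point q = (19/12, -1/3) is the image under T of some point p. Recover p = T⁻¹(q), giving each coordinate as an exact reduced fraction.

p = (5/3, -1)

T1 = [1 0 0; 1/2 1 0; 0 0 1]
T2·T1 = [2 0 0; 1/2 1 0; 0 0 1]
T3·…·T1 = [2 0 0; -1/2 -1 0; 0 0 1]
T4·…·T1 = [5/2 1 0; -1/2 -1 0; 0 0 1]
T5·…·T1 = [5/4 1/2 0; 1 2 0; 0 0 1]
det M = 2; M⁻¹ = [1 -1/4 0; -1/2 5/8 0; 0 0 1]
M⁻¹ · (19/12, -1/3)ᵀ = (5/3, -1)ᵀ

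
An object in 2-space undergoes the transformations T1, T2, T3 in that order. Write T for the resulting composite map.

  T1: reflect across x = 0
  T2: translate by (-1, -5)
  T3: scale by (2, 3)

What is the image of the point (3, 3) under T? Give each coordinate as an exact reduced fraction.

T1 reflect across x = 0: (3, 3) → (-3, 3)
T2 translate by (-1, -5): (-3, 3) → (-4, -2)
T3 scale by (2, 3): (-4, -2) → (-8, -6)

T(p) = (-8, -6)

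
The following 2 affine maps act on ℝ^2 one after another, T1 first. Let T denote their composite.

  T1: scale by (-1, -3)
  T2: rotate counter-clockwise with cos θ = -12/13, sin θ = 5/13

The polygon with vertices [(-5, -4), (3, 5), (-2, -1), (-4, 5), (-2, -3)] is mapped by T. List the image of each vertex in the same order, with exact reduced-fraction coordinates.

image vertices: (-120/13, -119/13), (111/13, 165/13), (-3, -2), (27/13, 200/13), (-69/13, -98/13)

T1 scale by (-1, -3): (-5, -4) → (5, 12); (3, 5) → (-3, -15); (-2, -1) → (2, 3); (-4, 5) → (4, -15); (-2, -3) → (2, 9)
T2 rotate counter-clockwise with cos θ = -12/13, sin θ = 5/13: (5, 12) → (-120/13, -119/13); (-3, -15) → (111/13, 165/13); (2, 3) → (-3, -2); (4, -15) → (27/13, 200/13); (2, 9) → (-69/13, -98/13)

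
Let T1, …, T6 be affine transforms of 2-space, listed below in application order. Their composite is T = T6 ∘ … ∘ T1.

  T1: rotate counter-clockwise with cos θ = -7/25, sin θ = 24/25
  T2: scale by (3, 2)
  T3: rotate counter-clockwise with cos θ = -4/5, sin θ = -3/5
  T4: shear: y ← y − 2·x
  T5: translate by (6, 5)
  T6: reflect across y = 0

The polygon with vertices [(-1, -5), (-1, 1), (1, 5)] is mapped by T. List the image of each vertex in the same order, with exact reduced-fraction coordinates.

image vertices: (-708/125, -462/25), (768/125, -198/25), (2208/125, 212/25)

T1 rotate counter-clockwise with cos θ = -7/25, sin θ = 24/25: (-1, -5) → (127/25, 11/25); (-1, 1) → (-17/25, -31/25); (1, 5) → (-127/25, -11/25)
T2 scale by (3, 2): (127/25, 11/25) → (381/25, 22/25); (-17/25, -31/25) → (-51/25, -62/25); (-127/25, -11/25) → (-381/25, -22/25)
T3 rotate counter-clockwise with cos θ = -4/5, sin θ = -3/5: (381/25, 22/25) → (-1458/125, -1231/125); (-51/25, -62/25) → (18/125, 401/125); (-381/25, -22/25) → (1458/125, 1231/125)
T4 shear: y ← y − 2·x: (-1458/125, -1231/125) → (-1458/125, 337/25); (18/125, 401/125) → (18/125, 73/25); (1458/125, 1231/125) → (1458/125, -337/25)
T5 translate by (6, 5): (-1458/125, 337/25) → (-708/125, 462/25); (18/125, 73/25) → (768/125, 198/25); (1458/125, -337/25) → (2208/125, -212/25)
T6 reflect across y = 0: (-708/125, 462/25) → (-708/125, -462/25); (768/125, 198/25) → (768/125, -198/25); (2208/125, -212/25) → (2208/125, 212/25)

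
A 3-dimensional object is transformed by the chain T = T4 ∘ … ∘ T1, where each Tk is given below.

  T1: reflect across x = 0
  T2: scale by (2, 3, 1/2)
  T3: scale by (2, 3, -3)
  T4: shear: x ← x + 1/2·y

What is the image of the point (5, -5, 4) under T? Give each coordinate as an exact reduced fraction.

T1 reflect across x = 0: (5, -5, 4) → (-5, -5, 4)
T2 scale by (2, 3, 1/2): (-5, -5, 4) → (-10, -15, 2)
T3 scale by (2, 3, -3): (-10, -15, 2) → (-20, -45, -6)
T4 shear: x ← x + 1/2·y: (-20, -45, -6) → (-85/2, -45, -6)

T(p) = (-85/2, -45, -6)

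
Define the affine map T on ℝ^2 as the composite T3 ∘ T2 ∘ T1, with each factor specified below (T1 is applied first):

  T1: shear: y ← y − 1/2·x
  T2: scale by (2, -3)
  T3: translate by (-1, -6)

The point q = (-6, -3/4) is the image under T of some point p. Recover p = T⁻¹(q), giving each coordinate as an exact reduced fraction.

p = (-5/2, -3)

T1 = [1 0 0; -1/2 1 0; 0 0 1]
T2·T1 = [2 0 0; 3/2 -3 0; 0 0 1]
T3·…·T1 = [2 0 -1; 3/2 -3 -6; 0 0 1]
det M = -6; M⁻¹ = [1/2 0 1/2; 1/4 -1/3 -7/4; 0 0 1]
M⁻¹ · (-6, -3/4)ᵀ = (-5/2, -3)ᵀ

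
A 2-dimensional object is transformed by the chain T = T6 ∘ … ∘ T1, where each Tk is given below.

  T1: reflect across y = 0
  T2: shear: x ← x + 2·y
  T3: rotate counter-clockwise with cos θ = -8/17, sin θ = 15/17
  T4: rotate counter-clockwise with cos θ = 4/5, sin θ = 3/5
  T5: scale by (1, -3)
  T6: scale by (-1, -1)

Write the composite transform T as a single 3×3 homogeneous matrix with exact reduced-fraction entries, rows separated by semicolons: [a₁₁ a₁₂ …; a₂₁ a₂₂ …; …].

T = [77/85 -38/17 0; 108/85 3/17 0; 0 0 1]

T1 = [1 0 0; 0 -1 0; 0 0 1]
T2·T1 = [1 -2 0; 0 -1 0; 0 0 1]
T3·…·T1 = [-8/17 31/17 0; 15/17 -22/17 0; 0 0 1]
T4·…·T1 = [-77/85 38/17 0; 36/85 1/17 0; 0 0 1]
T5·…·T1 = [-77/85 38/17 0; -108/85 -3/17 0; 0 0 1]
T6·…·T1 = [77/85 -38/17 0; 108/85 3/17 0; 0 0 1]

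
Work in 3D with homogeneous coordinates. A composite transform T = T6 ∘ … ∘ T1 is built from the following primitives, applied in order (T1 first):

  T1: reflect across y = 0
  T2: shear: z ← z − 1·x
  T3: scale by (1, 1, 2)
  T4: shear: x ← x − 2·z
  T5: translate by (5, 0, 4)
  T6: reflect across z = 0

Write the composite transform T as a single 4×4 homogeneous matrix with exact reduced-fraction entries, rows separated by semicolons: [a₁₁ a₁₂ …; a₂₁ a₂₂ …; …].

T = [5 0 -4 5; 0 -1 0 0; 2 0 -2 -4; 0 0 0 1]

T1 = [1 0 0 0; 0 -1 0 0; 0 0 1 0; 0 0 0 1]
T2·T1 = [1 0 0 0; 0 -1 0 0; -1 0 1 0; 0 0 0 1]
T3·…·T1 = [1 0 0 0; 0 -1 0 0; -2 0 2 0; 0 0 0 1]
T4·…·T1 = [5 0 -4 0; 0 -1 0 0; -2 0 2 0; 0 0 0 1]
T5·…·T1 = [5 0 -4 5; 0 -1 0 0; -2 0 2 4; 0 0 0 1]
T6·…·T1 = [5 0 -4 5; 0 -1 0 0; 2 0 -2 -4; 0 0 0 1]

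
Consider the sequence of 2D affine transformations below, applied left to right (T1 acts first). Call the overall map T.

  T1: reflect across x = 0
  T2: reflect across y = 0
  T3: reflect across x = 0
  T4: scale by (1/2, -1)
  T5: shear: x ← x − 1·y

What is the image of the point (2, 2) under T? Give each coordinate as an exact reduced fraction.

T1 reflect across x = 0: (2, 2) → (-2, 2)
T2 reflect across y = 0: (-2, 2) → (-2, -2)
T3 reflect across x = 0: (-2, -2) → (2, -2)
T4 scale by (1/2, -1): (2, -2) → (1, 2)
T5 shear: x ← x − 1·y: (1, 2) → (-1, 2)

T(p) = (-1, 2)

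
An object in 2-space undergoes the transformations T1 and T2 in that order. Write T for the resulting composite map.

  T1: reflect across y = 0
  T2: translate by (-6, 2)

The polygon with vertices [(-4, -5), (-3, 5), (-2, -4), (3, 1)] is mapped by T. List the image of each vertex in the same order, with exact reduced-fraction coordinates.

image vertices: (-10, 7), (-9, -3), (-8, 6), (-3, 1)

T1 reflect across y = 0: (-4, -5) → (-4, 5); (-3, 5) → (-3, -5); (-2, -4) → (-2, 4); (3, 1) → (3, -1)
T2 translate by (-6, 2): (-4, 5) → (-10, 7); (-3, -5) → (-9, -3); (-2, 4) → (-8, 6); (3, -1) → (-3, 1)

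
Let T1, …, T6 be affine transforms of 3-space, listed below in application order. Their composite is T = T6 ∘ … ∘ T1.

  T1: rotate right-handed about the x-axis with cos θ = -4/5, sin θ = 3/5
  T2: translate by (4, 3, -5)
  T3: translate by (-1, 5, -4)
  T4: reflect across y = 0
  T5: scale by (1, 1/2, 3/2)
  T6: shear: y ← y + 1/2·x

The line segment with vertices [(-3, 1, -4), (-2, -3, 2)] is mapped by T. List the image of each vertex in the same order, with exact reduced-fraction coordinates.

image vertices: (0, -24/5, -39/5), (1, -41/10, -93/5)

T1 rotate right-handed about the x-axis with cos θ = -4/5, sin θ = 3/5: (-3, 1, -4) → (-3, 8/5, 19/5); (-2, -3, 2) → (-2, 6/5, -17/5)
T2 translate by (4, 3, -5): (-3, 8/5, 19/5) → (1, 23/5, -6/5); (-2, 6/5, -17/5) → (2, 21/5, -42/5)
T3 translate by (-1, 5, -4): (1, 23/5, -6/5) → (0, 48/5, -26/5); (2, 21/5, -42/5) → (1, 46/5, -62/5)
T4 reflect across y = 0: (0, 48/5, -26/5) → (0, -48/5, -26/5); (1, 46/5, -62/5) → (1, -46/5, -62/5)
T5 scale by (1, 1/2, 3/2): (0, -48/5, -26/5) → (0, -24/5, -39/5); (1, -46/5, -62/5) → (1, -23/5, -93/5)
T6 shear: y ← y + 1/2·x: (0, -24/5, -39/5) → (0, -24/5, -39/5); (1, -23/5, -93/5) → (1, -41/10, -93/5)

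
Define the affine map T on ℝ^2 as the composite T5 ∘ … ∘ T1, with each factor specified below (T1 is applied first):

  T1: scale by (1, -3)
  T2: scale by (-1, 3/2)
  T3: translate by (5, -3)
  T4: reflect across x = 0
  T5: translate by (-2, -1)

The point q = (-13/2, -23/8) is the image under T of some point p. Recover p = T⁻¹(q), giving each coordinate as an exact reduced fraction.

p = (1/2, -1/4)

T1 = [1 0 0; 0 -3 0; 0 0 1]
T2·T1 = [-1 0 0; 0 -9/2 0; 0 0 1]
T3·…·T1 = [-1 0 5; 0 -9/2 -3; 0 0 1]
T4·…·T1 = [1 0 -5; 0 -9/2 -3; 0 0 1]
T5·…·T1 = [1 0 -7; 0 -9/2 -4; 0 0 1]
det M = -9/2; M⁻¹ = [1 0 7; 0 -2/9 -8/9; 0 0 1]
M⁻¹ · (-13/2, -23/8)ᵀ = (1/2, -1/4)ᵀ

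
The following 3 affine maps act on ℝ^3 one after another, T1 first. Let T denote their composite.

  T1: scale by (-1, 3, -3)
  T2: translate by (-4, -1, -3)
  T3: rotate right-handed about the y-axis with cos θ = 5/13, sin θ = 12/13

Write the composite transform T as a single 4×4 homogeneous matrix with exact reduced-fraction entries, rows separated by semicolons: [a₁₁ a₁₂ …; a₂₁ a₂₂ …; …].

T1 = [-1 0 0 0; 0 3 0 0; 0 0 -3 0; 0 0 0 1]
T2·T1 = [-1 0 0 -4; 0 3 0 -1; 0 0 -3 -3; 0 0 0 1]
T3·…·T1 = [-5/13 0 -36/13 -56/13; 0 3 0 -1; 12/13 0 -15/13 33/13; 0 0 0 1]

T = [-5/13 0 -36/13 -56/13; 0 3 0 -1; 12/13 0 -15/13 33/13; 0 0 0 1]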